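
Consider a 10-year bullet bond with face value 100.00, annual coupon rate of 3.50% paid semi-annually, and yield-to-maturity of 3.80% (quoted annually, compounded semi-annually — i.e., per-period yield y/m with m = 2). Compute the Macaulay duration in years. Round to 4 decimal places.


Answer: Macaulay duration = 8.5002 years

Derivation:
Coupon per period c = face * coupon_rate / m = 1.750000
Periods per year m = 2; per-period yield y/m = 0.019000
Number of cashflows N = 20
Cashflows (t years, CF_t, discount factor 1/(1+y/m)^(m*t), PV):
  t = 0.5000: CF_t = 1.750000, DF = 0.981354, PV = 1.717370
  t = 1.0000: CF_t = 1.750000, DF = 0.963056, PV = 1.685348
  t = 1.5000: CF_t = 1.750000, DF = 0.945099, PV = 1.653924
  t = 2.0000: CF_t = 1.750000, DF = 0.927477, PV = 1.623085
  t = 2.5000: CF_t = 1.750000, DF = 0.910184, PV = 1.592822
  t = 3.0000: CF_t = 1.750000, DF = 0.893213, PV = 1.563122
  t = 3.5000: CF_t = 1.750000, DF = 0.876558, PV = 1.533977
  t = 4.0000: CF_t = 1.750000, DF = 0.860214, PV = 1.505375
  t = 4.5000: CF_t = 1.750000, DF = 0.844175, PV = 1.477306
  t = 5.0000: CF_t = 1.750000, DF = 0.828434, PV = 1.449760
  t = 5.5000: CF_t = 1.750000, DF = 0.812988, PV = 1.422728
  t = 6.0000: CF_t = 1.750000, DF = 0.797829, PV = 1.396201
  t = 6.5000: CF_t = 1.750000, DF = 0.782953, PV = 1.370167
  t = 7.0000: CF_t = 1.750000, DF = 0.768354, PV = 1.344620
  t = 7.5000: CF_t = 1.750000, DF = 0.754028, PV = 1.319548
  t = 8.0000: CF_t = 1.750000, DF = 0.739968, PV = 1.294944
  t = 8.5000: CF_t = 1.750000, DF = 0.726171, PV = 1.270799
  t = 9.0000: CF_t = 1.750000, DF = 0.712631, PV = 1.247104
  t = 9.5000: CF_t = 1.750000, DF = 0.699343, PV = 1.223851
  t = 10.0000: CF_t = 101.750000, DF = 0.686304, PV = 69.831398
Price P = sum_t PV_t = 97.523450
Macaulay numerator sum_t t * PV_t:
  t * PV_t at t = 0.5000: 0.858685
  t * PV_t at t = 1.0000: 1.685348
  t * PV_t at t = 1.5000: 2.480886
  t * PV_t at t = 2.0000: 3.246170
  t * PV_t at t = 2.5000: 3.982054
  t * PV_t at t = 3.0000: 4.689367
  t * PV_t at t = 3.5000: 5.368918
  t * PV_t at t = 4.0000: 6.021498
  t * PV_t at t = 4.5000: 6.647876
  t * PV_t at t = 5.0000: 7.248802
  t * PV_t at t = 5.5000: 7.825007
  t * PV_t at t = 6.0000: 8.377204
  t * PV_t at t = 6.5000: 8.906089
  t * PV_t at t = 7.0000: 9.412338
  t * PV_t at t = 7.5000: 9.896612
  t * PV_t at t = 8.0000: 10.359555
  t * PV_t at t = 8.5000: 10.801793
  t * PV_t at t = 9.0000: 11.223938
  t * PV_t at t = 9.5000: 11.626585
  t * PV_t at t = 10.0000: 698.313982
Macaulay duration D = (sum_t t * PV_t) / P = 828.972706 / 97.523450 = 8.500240


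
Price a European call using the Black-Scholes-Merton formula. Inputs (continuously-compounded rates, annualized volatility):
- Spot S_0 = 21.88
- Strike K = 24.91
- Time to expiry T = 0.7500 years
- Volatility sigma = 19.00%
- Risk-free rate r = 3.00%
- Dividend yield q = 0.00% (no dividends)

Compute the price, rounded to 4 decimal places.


d1 = (ln(S/K) + (r - q + 0.5*sigma^2) * T) / (sigma * sqrt(T)) = -0.56919961
d2 = d1 - sigma * sqrt(T) = -0.73374444
exp(-rT) = 0.97775124; exp(-qT) = 1.00000000
C = S_0 * exp(-qT) * N(d1) - K * exp(-rT) * N(d2)
N(d1) = 0.28461034; N(d2) = 0.23155225
C = 21.8800 * 1.00000000 * 0.28461034 - 24.9100 * 0.97775124 * 0.23155225 = 0.5876

Answer: Price = 0.5876


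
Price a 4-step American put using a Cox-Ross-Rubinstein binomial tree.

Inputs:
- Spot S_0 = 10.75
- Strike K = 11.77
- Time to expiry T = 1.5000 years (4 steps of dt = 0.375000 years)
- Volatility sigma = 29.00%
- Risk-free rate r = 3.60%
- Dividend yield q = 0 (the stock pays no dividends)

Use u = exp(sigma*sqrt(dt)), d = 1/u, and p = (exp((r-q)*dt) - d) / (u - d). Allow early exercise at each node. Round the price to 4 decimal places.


dt = T/N = 0.375000
u = exp(sigma*sqrt(dt)) = 1.194333; d = 1/u = 0.837287
p = (exp((r-q)*dt) - d) / (u - d) = 0.493786
Discount per step: exp(-r*dt) = 0.986591
Stock lattice S(k, i) with i counting down-moves:
  k=0: S(0,0) = 10.7500
  k=1: S(1,0) = 12.8391; S(1,1) = 9.0008
  k=2: S(2,0) = 15.3341; S(2,1) = 10.7500; S(2,2) = 7.5363
  k=3: S(3,0) = 18.3141; S(3,1) = 12.8391; S(3,2) = 9.0008; S(3,3) = 6.3100
  k=4: S(4,0) = 21.8731; S(4,1) = 15.3341; S(4,2) = 10.7500; S(4,3) = 7.5363; S(4,4) = 5.2833
Terminal payoffs V(N, i) = max(K - S_T, 0):
  V(4,0) = 0.000000; V(4,1) = 0.000000; V(4,2) = 1.020000; V(4,3) = 4.233712; V(4,4) = 6.486685
Backward induction: V(k, i) = exp(-r*dt) * [p * V(k+1, i) + (1-p) * V(k+1, i+1)]; then take max(V_cont, immediate exercise) for American.
  V(3,0) = exp(-r*dt) * [p*0.000000 + (1-p)*0.000000] = 0.000000; exercise = 0.000000; V(3,0) = max -> 0.000000
  V(3,1) = exp(-r*dt) * [p*0.000000 + (1-p)*1.020000] = 0.509415; exercise = 0.000000; V(3,1) = max -> 0.509415
  V(3,2) = exp(-r*dt) * [p*1.020000 + (1-p)*4.233712] = 2.611334; exercise = 2.769161; V(3,2) = max -> 2.769161
  V(3,3) = exp(-r*dt) * [p*4.233712 + (1-p)*6.486685] = 5.302134; exercise = 5.459962; V(3,3) = max -> 5.459962
  V(2,0) = exp(-r*dt) * [p*0.000000 + (1-p)*0.509415] = 0.254415; exercise = 0.000000; V(2,0) = max -> 0.254415
  V(2,1) = exp(-r*dt) * [p*0.509415 + (1-p)*2.769161] = 1.631160; exercise = 1.020000; V(2,1) = max -> 1.631160
  V(2,2) = exp(-r*dt) * [p*2.769161 + (1-p)*5.459962] = 4.075885; exercise = 4.233712; V(2,2) = max -> 4.233712
  V(1,0) = exp(-r*dt) * [p*0.254415 + (1-p)*1.631160] = 0.938586; exercise = 0.000000; V(1,0) = max -> 0.938586
  V(1,1) = exp(-r*dt) * [p*1.631160 + (1-p)*4.233712] = 2.909070; exercise = 2.769161; V(1,1) = max -> 2.909070
  V(0,0) = exp(-r*dt) * [p*0.938586 + (1-p)*2.909070] = 1.910111; exercise = 1.020000; V(0,0) = max -> 1.910111

Answer: Price = V(0,0) = 1.9101


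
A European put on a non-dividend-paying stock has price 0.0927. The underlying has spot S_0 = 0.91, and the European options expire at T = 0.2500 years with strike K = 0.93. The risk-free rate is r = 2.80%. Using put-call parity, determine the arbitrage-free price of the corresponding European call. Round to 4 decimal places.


Answer: Call price = 0.0792

Derivation:
Put-call parity: C - P = S_0 * exp(-qT) - K * exp(-rT).
S_0 * exp(-qT) = 0.9100 * 1.00000000 = 0.91000000
K * exp(-rT) = 0.9300 * 0.99302444 = 0.92351273
C = P + S*exp(-qT) - K*exp(-rT)
C = 0.0927 + 0.91000000 - 0.92351273 = 0.0792


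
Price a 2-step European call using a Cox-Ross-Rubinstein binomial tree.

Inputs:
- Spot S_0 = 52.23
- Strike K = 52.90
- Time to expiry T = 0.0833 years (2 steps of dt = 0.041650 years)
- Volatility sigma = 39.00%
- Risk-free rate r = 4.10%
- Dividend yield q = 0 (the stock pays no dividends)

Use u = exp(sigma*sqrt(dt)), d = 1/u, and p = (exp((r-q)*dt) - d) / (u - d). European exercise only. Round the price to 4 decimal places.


dt = T/N = 0.041650
u = exp(sigma*sqrt(dt)) = 1.082846; d = 1/u = 0.923493
p = (exp((r-q)*dt) - d) / (u - d) = 0.490838
Discount per step: exp(-r*dt) = 0.998294
Stock lattice S(k, i) with i counting down-moves:
  k=0: S(0,0) = 52.2300
  k=1: S(1,0) = 56.5570; S(1,1) = 48.2340
  k=2: S(2,0) = 61.2425; S(2,1) = 52.2300; S(2,2) = 44.5438
Terminal payoffs V(N, i) = max(S_T - K, 0):
  V(2,0) = 8.342539; V(2,1) = 0.000000; V(2,2) = 0.000000
Backward induction: V(k, i) = exp(-r*dt) * [p * V(k+1, i) + (1-p) * V(k+1, i+1)].
  V(1,0) = exp(-r*dt) * [p*8.342539 + (1-p)*0.000000] = 4.087846
  V(1,1) = exp(-r*dt) * [p*0.000000 + (1-p)*0.000000] = 0.000000
  V(0,0) = exp(-r*dt) * [p*4.087846 + (1-p)*0.000000] = 2.003045

Answer: Price = V(0,0) = 2.0030


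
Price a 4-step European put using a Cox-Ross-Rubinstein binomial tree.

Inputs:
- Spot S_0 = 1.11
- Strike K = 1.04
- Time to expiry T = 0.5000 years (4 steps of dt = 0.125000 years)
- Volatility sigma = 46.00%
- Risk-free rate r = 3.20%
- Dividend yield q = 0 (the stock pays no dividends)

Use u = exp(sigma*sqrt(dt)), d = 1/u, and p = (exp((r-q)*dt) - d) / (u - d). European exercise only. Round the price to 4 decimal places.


dt = T/N = 0.125000
u = exp(sigma*sqrt(dt)) = 1.176607; d = 1/u = 0.849902
p = (exp((r-q)*dt) - d) / (u - d) = 0.471699
Discount per step: exp(-r*dt) = 0.996008
Stock lattice S(k, i) with i counting down-moves:
  k=0: S(0,0) = 1.1100
  k=1: S(1,0) = 1.3060; S(1,1) = 0.9434
  k=2: S(2,0) = 1.5367; S(2,1) = 1.1100; S(2,2) = 0.8018
  k=3: S(3,0) = 1.8081; S(3,1) = 1.3060; S(3,2) = 0.9434; S(3,3) = 0.6814
  k=4: S(4,0) = 2.1274; S(4,1) = 1.5367; S(4,2) = 1.1100; S(4,3) = 0.8018; S(4,4) = 0.5792
Terminal payoffs V(N, i) = max(K - S_T, 0):
  V(4,0) = 0.000000; V(4,1) = 0.000000; V(4,2) = 0.000000; V(4,3) = 0.238210; V(4,4) = 0.460841
Backward induction: V(k, i) = exp(-r*dt) * [p * V(k+1, i) + (1-p) * V(k+1, i+1)].
  V(3,0) = exp(-r*dt) * [p*0.000000 + (1-p)*0.000000] = 0.000000
  V(3,1) = exp(-r*dt) * [p*0.000000 + (1-p)*0.000000] = 0.000000
  V(3,2) = exp(-r*dt) * [p*0.000000 + (1-p)*0.238210] = 0.125344
  V(3,3) = exp(-r*dt) * [p*0.238210 + (1-p)*0.460841] = 0.354406
  V(2,0) = exp(-r*dt) * [p*0.000000 + (1-p)*0.000000] = 0.000000
  V(2,1) = exp(-r*dt) * [p*0.000000 + (1-p)*0.125344] = 0.065955
  V(2,2) = exp(-r*dt) * [p*0.125344 + (1-p)*0.354406] = 0.245375
  V(1,0) = exp(-r*dt) * [p*0.000000 + (1-p)*0.065955] = 0.034705
  V(1,1) = exp(-r*dt) * [p*0.065955 + (1-p)*0.245375] = 0.160101
  V(0,0) = exp(-r*dt) * [p*0.034705 + (1-p)*0.160101] = 0.100549

Answer: Price = V(0,0) = 0.1005


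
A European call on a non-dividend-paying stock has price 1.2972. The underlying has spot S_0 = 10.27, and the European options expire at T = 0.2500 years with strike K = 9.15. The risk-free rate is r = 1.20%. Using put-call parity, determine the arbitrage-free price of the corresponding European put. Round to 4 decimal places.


Put-call parity: C - P = S_0 * exp(-qT) - K * exp(-rT).
S_0 * exp(-qT) = 10.2700 * 1.00000000 = 10.27000000
K * exp(-rT) = 9.1500 * 0.99700450 = 9.12259113
P = C - S*exp(-qT) + K*exp(-rT)
P = 1.2972 - 10.27000000 + 9.12259113 = 0.1498

Answer: Put price = 0.1498


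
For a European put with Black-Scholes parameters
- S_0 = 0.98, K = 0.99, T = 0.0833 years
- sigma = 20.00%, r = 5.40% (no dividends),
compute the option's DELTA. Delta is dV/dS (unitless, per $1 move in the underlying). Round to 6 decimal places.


Answer: Delta = -0.527541

Derivation:
d1 = -0.0690909756; d2 = -0.1268144544
phi(d1) = 0.3979912278; exp(-qT) = 1.0000000000; exp(-rT) = 0.9955119017
N(-d1) = 0.5275413979
Delta = -exp(-qT) * N(-d1) = -1.0000000000 * 0.5275413979 = -0.527541


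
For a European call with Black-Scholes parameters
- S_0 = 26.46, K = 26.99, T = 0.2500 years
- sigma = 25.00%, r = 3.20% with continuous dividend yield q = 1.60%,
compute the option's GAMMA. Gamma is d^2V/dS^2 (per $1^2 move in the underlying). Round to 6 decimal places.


d1 = -0.0641581467; d2 = -0.1891581467
phi(d1) = 0.3981220481; exp(-qT) = 0.9960079893; exp(-rT) = 0.9920319148
Gamma = exp(-qT) * phi(d1) / (S * sigma * sqrt(T)) = 0.9960079893 * 0.3981220481 / (26.4600 * 0.2500 * 0.5000000000) = 0.119889

Answer: Gamma = 0.119889


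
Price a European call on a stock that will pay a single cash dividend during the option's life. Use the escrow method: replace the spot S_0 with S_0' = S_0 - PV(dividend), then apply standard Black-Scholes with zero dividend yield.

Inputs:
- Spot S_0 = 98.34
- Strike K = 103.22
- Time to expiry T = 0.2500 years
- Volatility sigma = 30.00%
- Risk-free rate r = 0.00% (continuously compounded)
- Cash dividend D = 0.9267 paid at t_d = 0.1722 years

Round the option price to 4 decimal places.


PV(D) = D * exp(-r * t_d) = 0.9267 * 1.00000000 = 0.92670000
S_0' = S_0 - PV(D) = 98.3400 - 0.92670000 = 97.41330000
d1 = (ln(S_0'/K) + (r + sigma^2/2)*T) / (sigma*sqrt(T)) = -0.31099921
d2 = d1 - sigma*sqrt(T) = -0.46099921
exp(-rT) = 1.00000000
N(d1) = 0.37790061; N(d2) = 0.32239959
C = S_0' * N(d1) - K * exp(-rT) * N(d2) = 97.41330000 * 0.37790061 - 103.2200 * 1.00000000 * 0.32239959 = 3.5345

Answer: Price = 3.5345


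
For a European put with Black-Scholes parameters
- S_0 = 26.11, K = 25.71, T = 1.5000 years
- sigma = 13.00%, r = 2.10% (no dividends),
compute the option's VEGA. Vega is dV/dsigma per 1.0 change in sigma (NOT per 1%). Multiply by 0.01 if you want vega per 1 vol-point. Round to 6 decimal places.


Answer: Vega = 11.893817

Derivation:
d1 = 0.3744161984; d2 = 0.2151993651
phi(d1) = 0.3719364480; exp(-qT) = 1.0000000000; exp(-rT) = 0.9689909565
Vega = S * exp(-qT) * phi(d1) * sqrt(T) = 26.1100 * 1.0000000000 * 0.3719364480 * 1.2247448714 = 11.893817


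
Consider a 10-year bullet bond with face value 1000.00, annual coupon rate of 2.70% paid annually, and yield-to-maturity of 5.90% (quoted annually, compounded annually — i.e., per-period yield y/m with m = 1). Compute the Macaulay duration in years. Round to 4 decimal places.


Answer: Macaulay duration = 8.6999 years

Derivation:
Coupon per period c = face * coupon_rate / m = 27.000000
Periods per year m = 1; per-period yield y/m = 0.059000
Number of cashflows N = 10
Cashflows (t years, CF_t, discount factor 1/(1+y/m)^(m*t), PV):
  t = 1.0000: CF_t = 27.000000, DF = 0.944287, PV = 25.495751
  t = 2.0000: CF_t = 27.000000, DF = 0.891678, PV = 24.075308
  t = 3.0000: CF_t = 27.000000, DF = 0.842000, PV = 22.734001
  t = 4.0000: CF_t = 27.000000, DF = 0.795090, PV = 21.467423
  t = 5.0000: CF_t = 27.000000, DF = 0.750793, PV = 20.271410
  t = 6.0000: CF_t = 27.000000, DF = 0.708964, PV = 19.142030
  t = 7.0000: CF_t = 27.000000, DF = 0.669466, PV = 18.075572
  t = 8.0000: CF_t = 27.000000, DF = 0.632168, PV = 17.068529
  t = 9.0000: CF_t = 27.000000, DF = 0.596948, PV = 16.117591
  t = 10.0000: CF_t = 1027.000000, DF = 0.563690, PV = 578.909721
Price P = sum_t PV_t = 763.357336
Macaulay numerator sum_t t * PV_t:
  t * PV_t at t = 1.0000: 25.495751
  t * PV_t at t = 2.0000: 48.150615
  t * PV_t at t = 3.0000: 68.202004
  t * PV_t at t = 4.0000: 85.869694
  t * PV_t at t = 5.0000: 101.357051
  t * PV_t at t = 6.0000: 114.852183
  t * PV_t at t = 7.0000: 126.529002
  t * PV_t at t = 8.0000: 136.548229
  t * PV_t at t = 9.0000: 145.058316
  t * PV_t at t = 10.0000: 5789.097213
Macaulay duration D = (sum_t t * PV_t) / P = 6641.160059 / 763.357336 = 8.699936


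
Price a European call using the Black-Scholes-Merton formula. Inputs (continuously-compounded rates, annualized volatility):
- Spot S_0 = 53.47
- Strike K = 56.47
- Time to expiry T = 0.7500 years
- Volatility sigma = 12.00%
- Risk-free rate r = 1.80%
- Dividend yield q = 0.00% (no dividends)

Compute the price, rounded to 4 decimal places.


d1 = (ln(S/K) + (r - q + 0.5*sigma^2) * T) / (sigma * sqrt(T)) = -0.34341539
d2 = d1 - sigma * sqrt(T) = -0.44733844
exp(-rT) = 0.98659072; exp(-qT) = 1.00000000
C = S_0 * exp(-qT) * N(d1) - K * exp(-rT) * N(d2)
N(d1) = 0.36564299; N(d2) = 0.32731536
C = 53.4700 * 1.00000000 * 0.36564299 - 56.4700 * 0.98659072 * 0.32731536 = 1.3153

Answer: Price = 1.3153


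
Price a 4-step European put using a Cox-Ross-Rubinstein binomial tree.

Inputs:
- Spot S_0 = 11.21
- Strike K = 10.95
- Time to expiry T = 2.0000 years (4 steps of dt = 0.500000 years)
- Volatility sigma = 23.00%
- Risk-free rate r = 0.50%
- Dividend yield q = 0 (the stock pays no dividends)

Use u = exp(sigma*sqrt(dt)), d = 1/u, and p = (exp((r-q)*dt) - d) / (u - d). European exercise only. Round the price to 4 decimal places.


dt = T/N = 0.500000
u = exp(sigma*sqrt(dt)) = 1.176607; d = 1/u = 0.849902
p = (exp((r-q)*dt) - d) / (u - d) = 0.467092
Discount per step: exp(-r*dt) = 0.997503
Stock lattice S(k, i) with i counting down-moves:
  k=0: S(0,0) = 11.2100
  k=1: S(1,0) = 13.1898; S(1,1) = 9.5274
  k=2: S(2,0) = 15.5192; S(2,1) = 11.2100; S(2,2) = 8.0974
  k=3: S(3,0) = 18.2599; S(3,1) = 13.1898; S(3,2) = 9.5274; S(3,3) = 6.8820
  k=4: S(4,0) = 21.4848; S(4,1) = 15.5192; S(4,2) = 11.2100; S(4,3) = 8.0974; S(4,4) = 5.8490
Terminal payoffs V(N, i) = max(K - S_T, 0):
  V(4,0) = 0.000000; V(4,1) = 0.000000; V(4,2) = 0.000000; V(4,3) = 2.852648; V(4,4) = 5.101016
Backward induction: V(k, i) = exp(-r*dt) * [p * V(k+1, i) + (1-p) * V(k+1, i+1)].
  V(3,0) = exp(-r*dt) * [p*0.000000 + (1-p)*0.000000] = 0.000000
  V(3,1) = exp(-r*dt) * [p*0.000000 + (1-p)*0.000000] = 0.000000
  V(3,2) = exp(-r*dt) * [p*0.000000 + (1-p)*2.852648] = 1.516402
  V(3,3) = exp(-r*dt) * [p*2.852648 + (1-p)*5.101016] = 4.040706
  V(2,0) = exp(-r*dt) * [p*0.000000 + (1-p)*0.000000] = 0.000000
  V(2,1) = exp(-r*dt) * [p*0.000000 + (1-p)*1.516402] = 0.806084
  V(2,2) = exp(-r*dt) * [p*1.516402 + (1-p)*4.040706] = 2.854477
  V(1,0) = exp(-r*dt) * [p*0.000000 + (1-p)*0.806084] = 0.428496
  V(1,1) = exp(-r*dt) * [p*0.806084 + (1-p)*2.854477] = 1.892950
  V(0,0) = exp(-r*dt) * [p*0.428496 + (1-p)*1.892950] = 1.205896

Answer: Price = V(0,0) = 1.2059


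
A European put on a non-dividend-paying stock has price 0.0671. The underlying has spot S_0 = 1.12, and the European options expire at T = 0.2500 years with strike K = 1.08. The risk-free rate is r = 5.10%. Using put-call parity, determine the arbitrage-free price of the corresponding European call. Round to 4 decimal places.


Put-call parity: C - P = S_0 * exp(-qT) - K * exp(-rT).
S_0 * exp(-qT) = 1.1200 * 1.00000000 = 1.12000000
K * exp(-rT) = 1.0800 * 0.98733094 = 1.06631741
C = P + S*exp(-qT) - K*exp(-rT)
C = 0.0671 + 1.12000000 - 1.06631741 = 0.1208

Answer: Call price = 0.1208


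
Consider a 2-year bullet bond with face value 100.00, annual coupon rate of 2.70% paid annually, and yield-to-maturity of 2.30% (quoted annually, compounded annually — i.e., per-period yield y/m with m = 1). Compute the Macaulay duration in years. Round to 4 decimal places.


Answer: Macaulay duration = 1.9738 years

Derivation:
Coupon per period c = face * coupon_rate / m = 2.700000
Periods per year m = 1; per-period yield y/m = 0.023000
Number of cashflows N = 2
Cashflows (t years, CF_t, discount factor 1/(1+y/m)^(m*t), PV):
  t = 1.0000: CF_t = 2.700000, DF = 0.977517, PV = 2.639296
  t = 2.0000: CF_t = 102.700000, DF = 0.955540, PV = 98.133927
Price P = sum_t PV_t = 100.773223
Macaulay numerator sum_t t * PV_t:
  t * PV_t at t = 1.0000: 2.639296
  t * PV_t at t = 2.0000: 196.267853
Macaulay duration D = (sum_t t * PV_t) / P = 198.907149 / 100.773223 = 1.973810


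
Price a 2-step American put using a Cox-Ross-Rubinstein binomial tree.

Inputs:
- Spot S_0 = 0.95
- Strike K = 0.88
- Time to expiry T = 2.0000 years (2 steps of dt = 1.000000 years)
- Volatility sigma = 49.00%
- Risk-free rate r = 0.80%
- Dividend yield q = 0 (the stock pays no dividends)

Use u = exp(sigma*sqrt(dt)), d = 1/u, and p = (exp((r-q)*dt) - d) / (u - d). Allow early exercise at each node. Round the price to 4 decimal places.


Answer: Price = V(0,0) = 0.1931

Derivation:
dt = T/N = 1.000000
u = exp(sigma*sqrt(dt)) = 1.632316; d = 1/u = 0.612626
p = (exp((r-q)*dt) - d) / (u - d) = 0.387771
Discount per step: exp(-r*dt) = 0.992032
Stock lattice S(k, i) with i counting down-moves:
  k=0: S(0,0) = 0.9500
  k=1: S(1,0) = 1.5507; S(1,1) = 0.5820
  k=2: S(2,0) = 2.5312; S(2,1) = 0.9500; S(2,2) = 0.3565
Terminal payoffs V(N, i) = max(K - S_T, 0):
  V(2,0) = 0.000000; V(2,1) = 0.000000; V(2,2) = 0.523454
Backward induction: V(k, i) = exp(-r*dt) * [p * V(k+1, i) + (1-p) * V(k+1, i+1)]; then take max(V_cont, immediate exercise) for American.
  V(1,0) = exp(-r*dt) * [p*0.000000 + (1-p)*0.000000] = 0.000000; exercise = 0.000000; V(1,0) = max -> 0.000000
  V(1,1) = exp(-r*dt) * [p*0.000000 + (1-p)*0.523454] = 0.317921; exercise = 0.298005; V(1,1) = max -> 0.317921
  V(0,0) = exp(-r*dt) * [p*0.000000 + (1-p)*0.317921] = 0.193089; exercise = 0.000000; V(0,0) = max -> 0.193089


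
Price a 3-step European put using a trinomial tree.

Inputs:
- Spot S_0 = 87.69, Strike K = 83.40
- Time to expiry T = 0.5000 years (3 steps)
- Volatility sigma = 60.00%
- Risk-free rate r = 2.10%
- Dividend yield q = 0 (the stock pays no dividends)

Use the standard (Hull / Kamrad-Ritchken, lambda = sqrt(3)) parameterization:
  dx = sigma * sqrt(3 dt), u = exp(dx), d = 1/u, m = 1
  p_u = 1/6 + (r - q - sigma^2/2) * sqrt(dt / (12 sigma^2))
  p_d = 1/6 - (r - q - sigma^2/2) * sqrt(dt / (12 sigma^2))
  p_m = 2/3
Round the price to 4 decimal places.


dt = T/N = 0.166667; dx = sigma*sqrt(3*dt) = 0.424264
u = exp(dx) = 1.528465; d = 1/u = 0.654251
p_u = 0.135436, p_m = 0.666667, p_d = 0.197897
Discount per step: exp(-r*dt) = 0.996506
Stock lattice S(k, j) with j the centered position index:
  k=0: S(0,+0) = 87.6900
  k=1: S(1,-1) = 57.3713; S(1,+0) = 87.6900; S(1,+1) = 134.0311
  k=2: S(2,-2) = 37.5352; S(2,-1) = 57.3713; S(2,+0) = 87.6900; S(2,+1) = 134.0311; S(2,+2) = 204.8619
  k=3: S(3,-3) = 24.5575; S(3,-2) = 37.5352; S(3,-1) = 57.3713; S(3,+0) = 87.6900; S(3,+1) = 134.0311; S(3,+2) = 204.8619; S(3,+3) = 313.1242
Terminal payoffs V(N, j) = max(K - S_T, 0):
  V(3,-3) = 58.842540; V(3,-2) = 45.864779; V(3,-1) = 26.028722; V(3,+0) = 0.000000; V(3,+1) = 0.000000; V(3,+2) = 0.000000; V(3,+3) = 0.000000
Backward induction: V(k, j) = exp(-r*dt) * [p_u * V(k+1, j+1) + p_m * V(k+1, j) + p_d * V(k+1, j-1)]
  V(2,-2) = exp(-r*dt) * [p_u*26.028722 + p_m*45.864779 + p_d*58.842540] = 45.586690
  V(2,-1) = exp(-r*dt) * [p_u*0.000000 + p_m*26.028722 + p_d*45.864779] = 26.336653
  V(2,+0) = exp(-r*dt) * [p_u*0.000000 + p_m*0.000000 + p_d*26.028722] = 5.133015
  V(2,+1) = exp(-r*dt) * [p_u*0.000000 + p_m*0.000000 + p_d*0.000000] = 0.000000
  V(2,+2) = exp(-r*dt) * [p_u*0.000000 + p_m*0.000000 + p_d*0.000000] = 0.000000
  V(1,-1) = exp(-r*dt) * [p_u*5.133015 + p_m*26.336653 + p_d*45.586690] = 27.179150
  V(1,+0) = exp(-r*dt) * [p_u*0.000000 + p_m*5.133015 + p_d*26.336653] = 8.603794
  V(1,+1) = exp(-r*dt) * [p_u*0.000000 + p_m*0.000000 + p_d*5.133015] = 1.012260
  V(0,+0) = exp(-r*dt) * [p_u*1.012260 + p_m*8.603794 + p_d*27.179150] = 11.212325

Answer: Price = V(0,0) = 11.2123


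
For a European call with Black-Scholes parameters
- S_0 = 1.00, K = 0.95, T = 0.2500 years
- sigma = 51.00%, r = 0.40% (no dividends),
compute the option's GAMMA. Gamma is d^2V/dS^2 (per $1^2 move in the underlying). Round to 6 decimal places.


d1 = 0.3325717427; d2 = 0.0775717427
phi(d1) = 0.3774789342; exp(-qT) = 1.0000000000; exp(-rT) = 0.9990004998
Gamma = exp(-qT) * phi(d1) / (S * sigma * sqrt(T)) = 1.0000000000 * 0.3774789342 / (1.0000 * 0.5100 * 0.5000000000) = 1.480310

Answer: Gamma = 1.480310


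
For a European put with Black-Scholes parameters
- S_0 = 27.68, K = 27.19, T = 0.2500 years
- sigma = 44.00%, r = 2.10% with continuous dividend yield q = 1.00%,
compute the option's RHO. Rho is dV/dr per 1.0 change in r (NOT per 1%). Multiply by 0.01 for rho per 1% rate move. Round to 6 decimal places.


Answer: Rho = -3.424961

Derivation:
d1 = 0.2036857823; d2 = -0.0163142177
phi(d1) = 0.3907518864; exp(-qT) = 0.9975031224; exp(-rT) = 0.9947637572
N(-d2) = 0.5065081425
Rho = -K*T*exp(-rT)*N(-d2) = -27.1900 * 0.2500 * 0.9947637572 * 0.5065081425 = -3.424961


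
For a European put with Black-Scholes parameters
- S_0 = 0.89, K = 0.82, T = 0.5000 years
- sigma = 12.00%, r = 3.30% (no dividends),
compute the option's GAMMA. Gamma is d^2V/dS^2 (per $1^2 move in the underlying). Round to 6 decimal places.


Answer: Gamma = 2.564311

Derivation:
d1 = 1.2022833182; d2 = 1.1174305045
phi(d1) = 0.1936542122; exp(-qT) = 1.0000000000; exp(-rT) = 0.9836353794
Gamma = exp(-qT) * phi(d1) / (S * sigma * sqrt(T)) = 1.0000000000 * 0.1936542122 / (0.8900 * 0.1200 * 0.7071067812) = 2.564311


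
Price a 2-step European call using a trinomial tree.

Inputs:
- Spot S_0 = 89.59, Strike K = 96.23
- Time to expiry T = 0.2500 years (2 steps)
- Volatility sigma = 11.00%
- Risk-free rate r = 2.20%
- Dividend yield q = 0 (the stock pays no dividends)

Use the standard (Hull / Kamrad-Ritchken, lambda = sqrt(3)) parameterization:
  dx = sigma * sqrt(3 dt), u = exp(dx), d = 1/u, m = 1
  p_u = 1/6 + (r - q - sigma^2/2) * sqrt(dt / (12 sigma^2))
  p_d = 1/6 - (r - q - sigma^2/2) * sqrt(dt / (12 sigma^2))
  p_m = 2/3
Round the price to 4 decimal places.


dt = T/N = 0.125000; dx = sigma*sqrt(3*dt) = 0.067361
u = exp(dx) = 1.069682; d = 1/u = 0.934858
p_u = 0.181466, p_m = 0.666667, p_d = 0.151868
Discount per step: exp(-r*dt) = 0.997254
Stock lattice S(k, j) with j the centered position index:
  k=0: S(0,+0) = 89.5900
  k=1: S(1,-1) = 83.7539; S(1,+0) = 89.5900; S(1,+1) = 95.8328
  k=2: S(2,-2) = 78.2980; S(2,-1) = 83.7539; S(2,+0) = 89.5900; S(2,+1) = 95.8328; S(2,+2) = 102.5105
Terminal payoffs V(N, j) = max(S_T - K, 0):
  V(2,-2) = 0.000000; V(2,-1) = 0.000000; V(2,+0) = 0.000000; V(2,+1) = 0.000000; V(2,+2) = 6.280542
Backward induction: V(k, j) = exp(-r*dt) * [p_u * V(k+1, j+1) + p_m * V(k+1, j) + p_d * V(k+1, j-1)]
  V(1,-1) = exp(-r*dt) * [p_u*0.000000 + p_m*0.000000 + p_d*0.000000] = 0.000000
  V(1,+0) = exp(-r*dt) * [p_u*0.000000 + p_m*0.000000 + p_d*0.000000] = 0.000000
  V(1,+1) = exp(-r*dt) * [p_u*6.280542 + p_m*0.000000 + p_d*0.000000] = 1.136573
  V(0,+0) = exp(-r*dt) * [p_u*1.136573 + p_m*0.000000 + p_d*0.000000] = 0.205683

Answer: Price = V(0,0) = 0.2057


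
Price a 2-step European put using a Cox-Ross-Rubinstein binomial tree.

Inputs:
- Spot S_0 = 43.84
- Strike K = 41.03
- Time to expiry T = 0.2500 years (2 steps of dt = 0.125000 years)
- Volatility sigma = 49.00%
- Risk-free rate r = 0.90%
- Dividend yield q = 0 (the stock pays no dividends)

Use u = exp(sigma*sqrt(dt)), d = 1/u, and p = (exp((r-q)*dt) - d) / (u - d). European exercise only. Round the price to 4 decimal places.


dt = T/N = 0.125000
u = exp(sigma*sqrt(dt)) = 1.189153; d = 1/u = 0.840935
p = (exp((r-q)*dt) - d) / (u - d) = 0.460030
Discount per step: exp(-r*dt) = 0.998876
Stock lattice S(k, i) with i counting down-moves:
  k=0: S(0,0) = 43.8400
  k=1: S(1,0) = 52.1325; S(1,1) = 36.8666
  k=2: S(2,0) = 61.9935; S(2,1) = 43.8400; S(2,2) = 31.0024
Terminal payoffs V(N, i) = max(K - S_T, 0):
  V(2,0) = 0.000000; V(2,1) = 0.000000; V(2,2) = 10.027609
Backward induction: V(k, i) = exp(-r*dt) * [p * V(k+1, i) + (1-p) * V(k+1, i+1)].
  V(1,0) = exp(-r*dt) * [p*0.000000 + (1-p)*0.000000] = 0.000000
  V(1,1) = exp(-r*dt) * [p*0.000000 + (1-p)*10.027609] = 5.408518
  V(0,0) = exp(-r*dt) * [p*0.000000 + (1-p)*5.408518] = 2.917152

Answer: Price = V(0,0) = 2.9172


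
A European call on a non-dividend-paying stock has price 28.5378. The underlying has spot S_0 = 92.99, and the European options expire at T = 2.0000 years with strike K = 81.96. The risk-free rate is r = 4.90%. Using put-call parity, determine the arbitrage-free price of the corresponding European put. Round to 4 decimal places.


Answer: Put price = 9.8567

Derivation:
Put-call parity: C - P = S_0 * exp(-qT) - K * exp(-rT).
S_0 * exp(-qT) = 92.9900 * 1.00000000 = 92.99000000
K * exp(-rT) = 81.9600 * 0.90664890 = 74.30894415
P = C - S*exp(-qT) + K*exp(-rT)
P = 28.5378 - 92.99000000 + 74.30894415 = 9.8567


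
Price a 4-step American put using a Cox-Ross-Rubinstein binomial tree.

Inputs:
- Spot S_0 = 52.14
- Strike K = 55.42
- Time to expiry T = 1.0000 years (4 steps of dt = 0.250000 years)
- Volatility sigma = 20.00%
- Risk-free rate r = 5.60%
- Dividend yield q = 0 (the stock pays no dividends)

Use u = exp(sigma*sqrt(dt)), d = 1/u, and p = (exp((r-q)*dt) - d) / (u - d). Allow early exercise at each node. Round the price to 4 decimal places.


dt = T/N = 0.250000
u = exp(sigma*sqrt(dt)) = 1.105171; d = 1/u = 0.904837
p = (exp((r-q)*dt) - d) / (u - d) = 0.545396
Discount per step: exp(-r*dt) = 0.986098
Stock lattice S(k, i) with i counting down-moves:
  k=0: S(0,0) = 52.1400
  k=1: S(1,0) = 57.6236; S(1,1) = 47.1782
  k=2: S(2,0) = 63.6839; S(2,1) = 52.1400; S(2,2) = 42.6886
  k=3: S(3,0) = 70.3816; S(3,1) = 57.6236; S(3,2) = 47.1782; S(3,3) = 38.6263
  k=4: S(4,0) = 77.7837; S(4,1) = 63.6839; S(4,2) = 52.1400; S(4,3) = 42.6886; S(4,4) = 34.9505
Terminal payoffs V(N, i) = max(K - S_T, 0):
  V(4,0) = 0.000000; V(4,1) = 0.000000; V(4,2) = 3.280000; V(4,3) = 12.731379; V(4,4) = 20.469513
Backward induction: V(k, i) = exp(-r*dt) * [p * V(k+1, i) + (1-p) * V(k+1, i+1)]; then take max(V_cont, immediate exercise) for American.
  V(3,0) = exp(-r*dt) * [p*0.000000 + (1-p)*0.000000] = 0.000000; exercise = 0.000000; V(3,0) = max -> 0.000000
  V(3,1) = exp(-r*dt) * [p*0.000000 + (1-p)*3.280000] = 1.470372; exercise = 0.000000; V(3,1) = max -> 1.470372
  V(3,2) = exp(-r*dt) * [p*3.280000 + (1-p)*12.731379] = 7.471303; exercise = 8.241777; V(3,2) = max -> 8.241777
  V(3,3) = exp(-r*dt) * [p*12.731379 + (1-p)*20.469513] = 16.023264; exercise = 16.793738; V(3,3) = max -> 16.793738
  V(2,0) = exp(-r*dt) * [p*0.000000 + (1-p)*1.470372] = 0.659144; exercise = 0.000000; V(2,0) = max -> 0.659144
  V(2,1) = exp(-r*dt) * [p*1.470372 + (1-p)*8.241777] = 4.485444; exercise = 3.280000; V(2,1) = max -> 4.485444
  V(2,2) = exp(-r*dt) * [p*8.241777 + (1-p)*16.793738] = 11.960904; exercise = 12.731379; V(2,2) = max -> 12.731379
  V(1,0) = exp(-r*dt) * [p*0.659144 + (1-p)*4.485444] = 2.365250; exercise = 0.000000; V(1,0) = max -> 2.365250
  V(1,1) = exp(-r*dt) * [p*4.485444 + (1-p)*12.731379] = 8.119607; exercise = 8.241777; V(1,1) = max -> 8.241777
  V(0,0) = exp(-r*dt) * [p*2.365250 + (1-p)*8.241777] = 4.966721; exercise = 3.280000; V(0,0) = max -> 4.966721

Answer: Price = V(0,0) = 4.9667


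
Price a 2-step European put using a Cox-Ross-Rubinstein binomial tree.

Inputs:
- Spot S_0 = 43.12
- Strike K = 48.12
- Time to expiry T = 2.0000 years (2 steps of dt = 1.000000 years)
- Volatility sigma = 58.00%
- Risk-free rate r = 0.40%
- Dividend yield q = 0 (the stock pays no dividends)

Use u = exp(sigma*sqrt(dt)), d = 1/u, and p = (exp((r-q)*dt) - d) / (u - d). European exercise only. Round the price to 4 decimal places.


dt = T/N = 1.000000
u = exp(sigma*sqrt(dt)) = 1.786038; d = 1/u = 0.559898
p = (exp((r-q)*dt) - d) / (u - d) = 0.362201
Discount per step: exp(-r*dt) = 0.996008
Stock lattice S(k, i) with i counting down-moves:
  k=0: S(0,0) = 43.1200
  k=1: S(1,0) = 77.0140; S(1,1) = 24.1428
  k=2: S(2,0) = 137.5499; S(2,1) = 43.1200; S(2,2) = 13.5175
Terminal payoffs V(N, i) = max(K - S_T, 0):
  V(2,0) = 0.000000; V(2,1) = 5.000000; V(2,2) = 34.602476
Backward induction: V(k, i) = exp(-r*dt) * [p * V(k+1, i) + (1-p) * V(k+1, i+1)].
  V(1,0) = exp(-r*dt) * [p*0.000000 + (1-p)*5.000000] = 3.176263
  V(1,1) = exp(-r*dt) * [p*5.000000 + (1-p)*34.602476] = 23.785087
  V(0,0) = exp(-r*dt) * [p*3.176263 + (1-p)*23.785087] = 16.255390

Answer: Price = V(0,0) = 16.2554


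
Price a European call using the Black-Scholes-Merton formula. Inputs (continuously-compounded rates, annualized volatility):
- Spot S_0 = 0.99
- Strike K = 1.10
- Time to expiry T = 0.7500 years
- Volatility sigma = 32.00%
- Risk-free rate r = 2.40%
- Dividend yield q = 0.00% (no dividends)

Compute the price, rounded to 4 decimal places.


Answer: Price = 0.0745

Derivation:
d1 = (ln(S/K) + (r - q + 0.5*sigma^2) * T) / (sigma * sqrt(T)) = -0.17667104
d2 = d1 - sigma * sqrt(T) = -0.45379917
exp(-rT) = 0.98216103; exp(-qT) = 1.00000000
C = S_0 * exp(-qT) * N(d1) - K * exp(-rT) * N(d2)
N(d1) = 0.42988339; N(d2) = 0.32498669
C = 0.9900 * 1.00000000 * 0.42988339 - 1.1000 * 0.98216103 * 0.32498669 = 0.0745


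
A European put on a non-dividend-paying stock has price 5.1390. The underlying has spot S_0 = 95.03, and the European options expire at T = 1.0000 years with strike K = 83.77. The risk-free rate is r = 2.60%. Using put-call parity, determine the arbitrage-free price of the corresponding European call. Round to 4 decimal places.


Answer: Call price = 18.5489

Derivation:
Put-call parity: C - P = S_0 * exp(-qT) - K * exp(-rT).
S_0 * exp(-qT) = 95.0300 * 1.00000000 = 95.03000000
K * exp(-rT) = 83.7700 * 0.97433509 = 81.62005046
C = P + S*exp(-qT) - K*exp(-rT)
C = 5.1390 + 95.03000000 - 81.62005046 = 18.5489


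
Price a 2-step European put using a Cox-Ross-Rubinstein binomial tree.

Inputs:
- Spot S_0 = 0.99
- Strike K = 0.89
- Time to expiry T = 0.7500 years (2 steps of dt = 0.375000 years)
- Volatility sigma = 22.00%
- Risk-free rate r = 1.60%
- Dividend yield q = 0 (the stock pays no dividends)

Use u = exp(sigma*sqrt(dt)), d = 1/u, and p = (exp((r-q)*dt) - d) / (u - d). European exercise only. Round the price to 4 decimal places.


Answer: Price = V(0,0) = 0.0346

Derivation:
dt = T/N = 0.375000
u = exp(sigma*sqrt(dt)) = 1.144219; d = 1/u = 0.873959
p = (exp((r-q)*dt) - d) / (u - d) = 0.488638
Discount per step: exp(-r*dt) = 0.994018
Stock lattice S(k, i) with i counting down-moves:
  k=0: S(0,0) = 0.9900
  k=1: S(1,0) = 1.1328; S(1,1) = 0.8652
  k=2: S(2,0) = 1.2961; S(2,1) = 0.9900; S(2,2) = 0.7562
Terminal payoffs V(N, i) = max(K - S_T, 0):
  V(2,0) = 0.000000; V(2,1) = 0.000000; V(2,2) = 0.133834
Backward induction: V(k, i) = exp(-r*dt) * [p * V(k+1, i) + (1-p) * V(k+1, i+1)].
  V(1,0) = exp(-r*dt) * [p*0.000000 + (1-p)*0.000000] = 0.000000
  V(1,1) = exp(-r*dt) * [p*0.000000 + (1-p)*0.133834] = 0.068028
  V(0,0) = exp(-r*dt) * [p*0.000000 + (1-p)*0.068028] = 0.034579


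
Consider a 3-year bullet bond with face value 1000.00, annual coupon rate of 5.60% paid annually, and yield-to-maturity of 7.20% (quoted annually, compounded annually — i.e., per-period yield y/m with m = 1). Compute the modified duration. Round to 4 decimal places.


Coupon per period c = face * coupon_rate / m = 56.000000
Periods per year m = 1; per-period yield y/m = 0.072000
Number of cashflows N = 3
Cashflows (t years, CF_t, discount factor 1/(1+y/m)^(m*t), PV):
  t = 1.0000: CF_t = 56.000000, DF = 0.932836, PV = 52.238806
  t = 2.0000: CF_t = 56.000000, DF = 0.870183, PV = 48.730229
  t = 3.0000: CF_t = 1056.000000, DF = 0.811738, PV = 857.194868
Price P = sum_t PV_t = 958.163903
First compute Macaulay numerator sum_t t * PV_t:
  t * PV_t at t = 1.0000: 52.238806
  t * PV_t at t = 2.0000: 97.460459
  t * PV_t at t = 3.0000: 2571.584603
Macaulay duration D = 2721.283868 / 958.163903 = 2.840103
Modified duration = D / (1 + y/m) = 2.840103 / (1 + 0.072000) = 2.649350

Answer: Modified duration = 2.6493


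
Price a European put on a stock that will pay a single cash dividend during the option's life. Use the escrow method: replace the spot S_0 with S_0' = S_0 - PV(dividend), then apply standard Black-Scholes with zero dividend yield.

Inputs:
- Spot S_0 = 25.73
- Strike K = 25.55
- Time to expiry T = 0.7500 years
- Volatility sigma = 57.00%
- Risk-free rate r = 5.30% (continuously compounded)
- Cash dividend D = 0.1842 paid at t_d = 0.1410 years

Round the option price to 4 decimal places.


Answer: Price = 4.4026

Derivation:
PV(D) = D * exp(-r * t_d) = 0.1842 * 0.99255485 = 0.18282860
S_0' = S_0 - PV(D) = 25.7300 - 0.18282860 = 25.54717140
d1 = (ln(S_0'/K) + (r + sigma^2/2)*T) / (sigma*sqrt(T)) = 0.32711812
d2 = d1 - sigma*sqrt(T) = -0.16651636
exp(-rT) = 0.96102967
N(-d1) = 0.37178927; N(-d2) = 0.56612469
P = K * exp(-rT) * N(-d2) - S_0' * N(-d1) = 25.5500 * 0.96102967 * 0.56612469 - 25.54717140 * 0.37178927 = 4.4026


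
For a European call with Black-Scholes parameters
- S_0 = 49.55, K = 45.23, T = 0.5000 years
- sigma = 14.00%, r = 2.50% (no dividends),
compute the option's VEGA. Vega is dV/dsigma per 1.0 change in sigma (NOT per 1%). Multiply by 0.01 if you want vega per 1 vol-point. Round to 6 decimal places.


d1 = 1.0972446370; d2 = 0.9982496877
phi(d1) = 0.2185126372; exp(-qT) = 1.0000000000; exp(-rT) = 0.9875778005
Vega = S * exp(-qT) * phi(d1) * sqrt(T) = 49.5500 * 1.0000000000 * 0.2185126372 * 0.7071067812 = 7.656058

Answer: Vega = 7.656058


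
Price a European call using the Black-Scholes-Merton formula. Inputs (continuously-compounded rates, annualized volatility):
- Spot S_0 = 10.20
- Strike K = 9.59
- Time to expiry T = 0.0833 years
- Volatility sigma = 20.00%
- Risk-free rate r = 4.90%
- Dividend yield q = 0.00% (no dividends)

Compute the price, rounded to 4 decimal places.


Answer: Price = 0.6852

Derivation:
d1 = (ln(S/K) + (r - q + 0.5*sigma^2) * T) / (sigma * sqrt(T)) = 1.16788754
d2 = d1 - sigma * sqrt(T) = 1.11016406
exp(-rT) = 0.99592662; exp(-qT) = 1.00000000
C = S_0 * exp(-qT) * N(d1) - K * exp(-rT) * N(d2)
N(d1) = 0.87857393; N(d2) = 0.86653583
C = 10.2000 * 1.00000000 * 0.87857393 - 9.5900 * 0.99592662 * 0.86653583 = 0.6852


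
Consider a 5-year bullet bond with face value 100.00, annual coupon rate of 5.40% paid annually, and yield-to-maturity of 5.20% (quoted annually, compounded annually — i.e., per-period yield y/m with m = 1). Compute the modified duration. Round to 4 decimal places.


Coupon per period c = face * coupon_rate / m = 5.400000
Periods per year m = 1; per-period yield y/m = 0.052000
Number of cashflows N = 5
Cashflows (t years, CF_t, discount factor 1/(1+y/m)^(m*t), PV):
  t = 1.0000: CF_t = 5.400000, DF = 0.950570, PV = 5.133080
  t = 2.0000: CF_t = 5.400000, DF = 0.903584, PV = 4.879353
  t = 3.0000: CF_t = 5.400000, DF = 0.858920, PV = 4.638169
  t = 4.0000: CF_t = 5.400000, DF = 0.816464, PV = 4.408906
  t = 5.0000: CF_t = 105.400000, DF = 0.776106, PV = 81.801621
Price P = sum_t PV_t = 100.861129
First compute Macaulay numerator sum_t t * PV_t:
  t * PV_t at t = 1.0000: 5.133080
  t * PV_t at t = 2.0000: 9.758707
  t * PV_t at t = 3.0000: 13.914506
  t * PV_t at t = 4.0000: 17.635622
  t * PV_t at t = 5.0000: 409.008107
Macaulay duration D = 455.450022 / 100.861129 = 4.515615
Modified duration = D / (1 + y/m) = 4.515615 / (1 + 0.052000) = 4.292410

Answer: Modified duration = 4.2924


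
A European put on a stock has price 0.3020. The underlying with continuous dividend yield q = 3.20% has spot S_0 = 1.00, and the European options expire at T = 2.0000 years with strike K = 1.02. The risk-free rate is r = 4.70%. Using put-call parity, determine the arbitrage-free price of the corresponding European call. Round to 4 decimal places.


Answer: Call price = 0.3115

Derivation:
Put-call parity: C - P = S_0 * exp(-qT) - K * exp(-rT).
S_0 * exp(-qT) = 1.0000 * 0.93800500 = 0.93800500
K * exp(-rT) = 1.0200 * 0.91028276 = 0.92848842
C = P + S*exp(-qT) - K*exp(-rT)
C = 0.3020 + 0.93800500 - 0.92848842 = 0.3115


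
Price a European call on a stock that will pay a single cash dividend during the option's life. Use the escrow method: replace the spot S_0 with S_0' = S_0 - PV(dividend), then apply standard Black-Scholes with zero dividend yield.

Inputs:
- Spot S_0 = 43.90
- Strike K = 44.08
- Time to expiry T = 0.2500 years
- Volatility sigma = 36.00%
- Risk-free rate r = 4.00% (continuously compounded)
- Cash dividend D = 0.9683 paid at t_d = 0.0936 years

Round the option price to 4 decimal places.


PV(D) = D * exp(-r * t_d) = 0.9683 * 0.99626300 = 0.96468146
S_0' = S_0 - PV(D) = 43.9000 - 0.96468146 = 42.93531854
d1 = (ln(S_0'/K) + (r + sigma^2/2)*T) / (sigma*sqrt(T)) = -0.00061890
d2 = d1 - sigma*sqrt(T) = -0.18061890
exp(-rT) = 0.99004983
N(d1) = 0.49975310; N(d2) = 0.42833336
C = S_0' * N(d1) - K * exp(-rT) * N(d2) = 42.93531854 * 0.49975310 - 44.0800 * 0.99004983 * 0.42833336 = 2.7640

Answer: Price = 2.7640


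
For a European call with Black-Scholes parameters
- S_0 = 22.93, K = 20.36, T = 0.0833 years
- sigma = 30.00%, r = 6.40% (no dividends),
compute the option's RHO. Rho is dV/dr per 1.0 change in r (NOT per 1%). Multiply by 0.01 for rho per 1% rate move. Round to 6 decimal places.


d1 = 1.4777765528; d2 = 1.3911913347
phi(d1) = 0.1338747921; exp(-qT) = 1.0000000000; exp(-rT) = 0.9946829856
N(d2) = 0.9179162929
Rho = K*T*exp(-rT)*N(d2) = 20.3600 * 0.0833 * 0.9946829856 * 0.9179162929 = 1.548498

Answer: Rho = 1.548498


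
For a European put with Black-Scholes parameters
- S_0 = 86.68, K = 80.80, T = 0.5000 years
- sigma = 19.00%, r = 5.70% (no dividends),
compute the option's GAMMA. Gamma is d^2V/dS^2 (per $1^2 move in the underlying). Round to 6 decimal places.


Answer: Gamma = 0.024833

Derivation:
d1 = 0.8021658338; d2 = 0.6678155454
phi(d1) = 0.2891893701; exp(-qT) = 1.0000000000; exp(-rT) = 0.9719022941
Gamma = exp(-qT) * phi(d1) / (S * sigma * sqrt(T)) = 1.0000000000 * 0.2891893701 / (86.6800 * 0.1900 * 0.7071067812) = 0.024833


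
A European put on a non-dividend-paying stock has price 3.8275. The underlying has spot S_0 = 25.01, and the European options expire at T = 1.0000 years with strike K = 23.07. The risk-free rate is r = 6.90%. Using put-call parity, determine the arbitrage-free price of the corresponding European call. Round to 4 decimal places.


Put-call parity: C - P = S_0 * exp(-qT) - K * exp(-rT).
S_0 * exp(-qT) = 25.0100 * 1.00000000 = 25.01000000
K * exp(-rT) = 23.0700 * 0.93332668 = 21.53184651
C = P + S*exp(-qT) - K*exp(-rT)
C = 3.8275 + 25.01000000 - 21.53184651 = 7.3057

Answer: Call price = 7.3057
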